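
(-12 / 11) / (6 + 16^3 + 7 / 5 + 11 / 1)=-15 / 56573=-0.00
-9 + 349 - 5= 335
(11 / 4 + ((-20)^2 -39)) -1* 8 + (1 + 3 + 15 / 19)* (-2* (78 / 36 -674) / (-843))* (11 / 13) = 67135025 / 192204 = 349.29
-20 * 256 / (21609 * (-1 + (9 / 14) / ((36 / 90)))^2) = -81920 / 127449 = -0.64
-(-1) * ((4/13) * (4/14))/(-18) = -4/819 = -0.00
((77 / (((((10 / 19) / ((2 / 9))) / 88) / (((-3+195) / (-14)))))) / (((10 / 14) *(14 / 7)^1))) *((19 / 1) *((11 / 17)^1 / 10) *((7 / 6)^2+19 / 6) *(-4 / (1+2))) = 35087374784 / 172125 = 203848.22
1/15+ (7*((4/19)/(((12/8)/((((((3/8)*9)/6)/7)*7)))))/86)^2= 10686439/160197360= 0.07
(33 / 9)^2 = 121 / 9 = 13.44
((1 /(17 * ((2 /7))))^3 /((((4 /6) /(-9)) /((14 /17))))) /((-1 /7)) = 453789 /668168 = 0.68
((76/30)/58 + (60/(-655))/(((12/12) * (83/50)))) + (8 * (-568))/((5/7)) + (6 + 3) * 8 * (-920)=-343387835021/4729755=-72601.61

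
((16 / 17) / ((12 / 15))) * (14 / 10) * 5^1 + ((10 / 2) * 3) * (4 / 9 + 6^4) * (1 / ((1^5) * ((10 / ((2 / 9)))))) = 202136 / 459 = 440.38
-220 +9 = -211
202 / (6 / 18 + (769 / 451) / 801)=36486351 / 60593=602.15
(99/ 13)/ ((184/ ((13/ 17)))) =99/ 3128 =0.03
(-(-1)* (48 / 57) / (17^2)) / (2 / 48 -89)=-384 / 11723285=-0.00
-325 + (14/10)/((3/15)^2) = -290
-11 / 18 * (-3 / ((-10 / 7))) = -77 / 60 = -1.28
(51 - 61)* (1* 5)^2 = -250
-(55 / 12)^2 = -3025 / 144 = -21.01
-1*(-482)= 482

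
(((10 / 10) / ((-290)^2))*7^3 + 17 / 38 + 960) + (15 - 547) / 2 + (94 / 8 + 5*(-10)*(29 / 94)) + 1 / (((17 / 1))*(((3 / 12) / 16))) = 221683840002 / 319180525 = 694.54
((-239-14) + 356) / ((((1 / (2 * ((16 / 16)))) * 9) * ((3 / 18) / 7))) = 2884 / 3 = 961.33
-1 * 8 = -8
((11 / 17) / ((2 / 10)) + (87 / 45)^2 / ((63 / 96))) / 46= 717379 / 3694950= 0.19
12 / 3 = 4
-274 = -274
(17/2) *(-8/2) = -34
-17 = -17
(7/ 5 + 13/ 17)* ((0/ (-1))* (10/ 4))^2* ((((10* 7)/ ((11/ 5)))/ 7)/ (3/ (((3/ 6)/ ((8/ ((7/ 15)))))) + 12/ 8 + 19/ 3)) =0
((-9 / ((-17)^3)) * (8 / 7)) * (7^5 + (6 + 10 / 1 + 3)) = 35.23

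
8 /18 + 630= 5674 /9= 630.44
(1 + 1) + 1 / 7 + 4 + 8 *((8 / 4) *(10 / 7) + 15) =149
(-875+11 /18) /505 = -15739 /9090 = -1.73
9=9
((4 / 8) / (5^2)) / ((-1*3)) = -1 / 150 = -0.01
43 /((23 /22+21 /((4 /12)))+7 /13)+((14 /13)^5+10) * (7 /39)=242563343728 /89155989039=2.72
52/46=1.13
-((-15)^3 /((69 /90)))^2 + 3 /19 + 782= -194771826031 /10051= -19378353.00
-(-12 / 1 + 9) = 3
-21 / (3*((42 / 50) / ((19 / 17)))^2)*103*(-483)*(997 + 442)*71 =54609905200625 / 867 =62987203230.25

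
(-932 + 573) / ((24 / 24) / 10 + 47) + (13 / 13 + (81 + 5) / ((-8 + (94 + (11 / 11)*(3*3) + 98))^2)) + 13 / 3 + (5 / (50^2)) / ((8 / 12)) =-40061283163 / 17544279000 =-2.28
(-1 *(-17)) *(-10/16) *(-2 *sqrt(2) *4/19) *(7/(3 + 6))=595 *sqrt(2)/171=4.92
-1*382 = -382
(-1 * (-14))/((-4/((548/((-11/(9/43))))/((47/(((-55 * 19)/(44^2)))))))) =-819945/1956328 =-0.42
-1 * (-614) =614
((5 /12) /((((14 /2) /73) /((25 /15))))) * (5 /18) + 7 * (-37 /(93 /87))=-33787021 /140616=-240.28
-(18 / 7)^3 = -5832 / 343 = -17.00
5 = 5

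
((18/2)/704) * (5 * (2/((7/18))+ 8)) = 1035/1232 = 0.84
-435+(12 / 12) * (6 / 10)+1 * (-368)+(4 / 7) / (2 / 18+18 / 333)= -307592 / 385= -798.94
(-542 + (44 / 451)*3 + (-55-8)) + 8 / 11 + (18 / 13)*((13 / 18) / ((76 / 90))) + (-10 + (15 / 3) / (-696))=-3654771905 / 5964024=-612.80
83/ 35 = 2.37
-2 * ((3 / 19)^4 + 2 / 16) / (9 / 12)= -130969 / 390963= -0.33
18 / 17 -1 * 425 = -7207 / 17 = -423.94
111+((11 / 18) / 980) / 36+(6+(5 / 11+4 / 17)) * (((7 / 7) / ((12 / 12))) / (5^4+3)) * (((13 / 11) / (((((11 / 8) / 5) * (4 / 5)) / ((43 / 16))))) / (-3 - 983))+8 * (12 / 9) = 270629877260648569 / 2224357690484160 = 121.67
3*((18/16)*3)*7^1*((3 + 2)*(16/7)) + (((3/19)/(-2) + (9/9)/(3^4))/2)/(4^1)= 19945235/24624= 809.99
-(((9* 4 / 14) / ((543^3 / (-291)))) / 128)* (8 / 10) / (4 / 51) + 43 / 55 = 114230585041 / 146108818240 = 0.78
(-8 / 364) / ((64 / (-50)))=0.02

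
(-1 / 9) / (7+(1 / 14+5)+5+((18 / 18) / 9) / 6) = -0.01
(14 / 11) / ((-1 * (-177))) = 14 / 1947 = 0.01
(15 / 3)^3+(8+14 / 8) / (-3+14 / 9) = 473 / 4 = 118.25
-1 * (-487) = 487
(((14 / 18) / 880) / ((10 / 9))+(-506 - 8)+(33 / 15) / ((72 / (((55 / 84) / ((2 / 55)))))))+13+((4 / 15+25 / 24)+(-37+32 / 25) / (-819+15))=-111232984879 / 222868800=-499.10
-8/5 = -1.60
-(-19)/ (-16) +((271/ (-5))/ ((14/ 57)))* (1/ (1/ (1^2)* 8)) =-1007/ 35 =-28.77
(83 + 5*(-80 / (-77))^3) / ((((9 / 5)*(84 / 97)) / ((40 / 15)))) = 39238671830 / 258854211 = 151.59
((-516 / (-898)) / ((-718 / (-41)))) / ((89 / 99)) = 523611 / 14345999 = 0.04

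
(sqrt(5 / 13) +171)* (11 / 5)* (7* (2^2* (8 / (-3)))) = -140448 / 5 - 2464* sqrt(65) / 195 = -28191.47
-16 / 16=-1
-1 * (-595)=595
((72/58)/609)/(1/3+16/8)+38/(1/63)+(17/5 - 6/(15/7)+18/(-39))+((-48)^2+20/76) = 239116338394/50893115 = 4698.40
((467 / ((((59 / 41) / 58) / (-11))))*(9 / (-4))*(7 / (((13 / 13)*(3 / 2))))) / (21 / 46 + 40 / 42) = 123904717398 / 80299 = 1543041.85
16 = 16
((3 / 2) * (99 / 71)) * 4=594 / 71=8.37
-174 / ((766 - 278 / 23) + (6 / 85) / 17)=-963815 / 4176073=-0.23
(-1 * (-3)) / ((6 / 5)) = 5 / 2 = 2.50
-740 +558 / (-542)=-200819 / 271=-741.03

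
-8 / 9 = -0.89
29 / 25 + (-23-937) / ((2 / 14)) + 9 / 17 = -2855282 / 425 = -6718.31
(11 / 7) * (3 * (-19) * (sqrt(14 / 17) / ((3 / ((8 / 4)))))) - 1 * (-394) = 394 - 418 * sqrt(238) / 119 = 339.81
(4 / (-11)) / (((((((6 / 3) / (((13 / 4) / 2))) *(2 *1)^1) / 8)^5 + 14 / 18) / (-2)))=0.93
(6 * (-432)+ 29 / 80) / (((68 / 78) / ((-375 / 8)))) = 606443175 / 4352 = 139348.16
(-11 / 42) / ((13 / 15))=-55 / 182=-0.30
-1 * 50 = -50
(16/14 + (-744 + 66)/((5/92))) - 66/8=-12482.31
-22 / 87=-0.25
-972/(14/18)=-8748/7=-1249.71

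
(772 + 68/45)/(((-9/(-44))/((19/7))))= 10264.37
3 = 3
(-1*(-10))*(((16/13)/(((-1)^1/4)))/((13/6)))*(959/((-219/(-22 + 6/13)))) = -343705600/160381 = -2143.06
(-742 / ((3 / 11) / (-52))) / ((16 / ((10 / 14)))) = 6315.83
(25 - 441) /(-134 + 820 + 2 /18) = -288 /475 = -0.61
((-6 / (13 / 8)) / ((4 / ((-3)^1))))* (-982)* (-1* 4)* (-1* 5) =-707040 / 13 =-54387.69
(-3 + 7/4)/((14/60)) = -75/14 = -5.36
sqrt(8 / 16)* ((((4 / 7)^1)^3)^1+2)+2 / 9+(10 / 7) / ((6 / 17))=375* sqrt(2) / 343+269 / 63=5.82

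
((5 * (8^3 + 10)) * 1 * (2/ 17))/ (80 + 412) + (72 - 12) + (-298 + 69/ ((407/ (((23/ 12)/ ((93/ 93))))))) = -268985515/ 1134716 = -237.05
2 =2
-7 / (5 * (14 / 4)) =-2 / 5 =-0.40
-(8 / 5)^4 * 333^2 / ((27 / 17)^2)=-1620545536 / 5625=-288096.98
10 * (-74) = -740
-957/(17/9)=-8613/17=-506.65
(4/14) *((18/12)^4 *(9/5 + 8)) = 567/40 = 14.18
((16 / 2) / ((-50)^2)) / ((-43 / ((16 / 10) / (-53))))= 16 / 7121875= 0.00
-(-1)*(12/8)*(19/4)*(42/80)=1197/320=3.74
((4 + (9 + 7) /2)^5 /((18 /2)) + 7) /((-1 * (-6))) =4609.17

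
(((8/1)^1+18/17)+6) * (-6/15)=-512/85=-6.02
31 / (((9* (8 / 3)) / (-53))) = -1643 / 24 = -68.46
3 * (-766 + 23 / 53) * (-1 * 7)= 852075 / 53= 16076.89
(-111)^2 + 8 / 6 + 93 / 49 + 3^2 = 1812985 / 147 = 12333.23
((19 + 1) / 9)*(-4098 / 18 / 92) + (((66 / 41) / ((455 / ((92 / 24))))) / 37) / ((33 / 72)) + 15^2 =94086275642 / 428635935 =219.50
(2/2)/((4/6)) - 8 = -13/2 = -6.50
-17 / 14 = -1.21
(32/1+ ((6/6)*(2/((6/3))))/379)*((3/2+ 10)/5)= 278967/3790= 73.61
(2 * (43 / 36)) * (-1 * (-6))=43 / 3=14.33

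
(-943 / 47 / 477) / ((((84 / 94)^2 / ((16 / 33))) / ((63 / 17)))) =-177284 / 1873179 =-0.09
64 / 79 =0.81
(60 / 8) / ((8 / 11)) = 165 / 16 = 10.31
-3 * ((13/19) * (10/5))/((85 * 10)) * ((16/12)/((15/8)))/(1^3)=-416/121125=-0.00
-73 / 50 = -1.46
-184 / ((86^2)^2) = -23 / 6837602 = -0.00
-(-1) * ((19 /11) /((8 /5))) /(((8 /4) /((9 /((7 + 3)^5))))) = 171 /3520000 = 0.00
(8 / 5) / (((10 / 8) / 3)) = 96 / 25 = 3.84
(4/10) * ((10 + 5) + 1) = 32/5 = 6.40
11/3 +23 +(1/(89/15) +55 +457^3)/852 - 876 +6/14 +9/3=19670879715/176932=111177.63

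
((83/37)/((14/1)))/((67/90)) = 3735/17353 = 0.22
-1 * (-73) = 73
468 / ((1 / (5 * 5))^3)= 7312500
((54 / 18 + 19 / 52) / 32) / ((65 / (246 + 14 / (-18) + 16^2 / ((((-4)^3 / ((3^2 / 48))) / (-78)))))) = 191345 / 389376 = 0.49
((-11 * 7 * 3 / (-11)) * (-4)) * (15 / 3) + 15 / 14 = -5865 / 14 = -418.93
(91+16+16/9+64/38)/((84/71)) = 1341119/14364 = 93.37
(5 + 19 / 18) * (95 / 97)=10355 / 1746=5.93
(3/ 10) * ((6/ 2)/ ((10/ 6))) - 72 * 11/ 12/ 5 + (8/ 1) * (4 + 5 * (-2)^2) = 8967/ 50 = 179.34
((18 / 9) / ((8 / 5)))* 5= 25 / 4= 6.25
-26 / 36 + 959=958.28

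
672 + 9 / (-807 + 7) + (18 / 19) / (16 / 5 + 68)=909084381 / 1352800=672.00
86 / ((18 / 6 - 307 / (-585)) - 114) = -25155 / 32314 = -0.78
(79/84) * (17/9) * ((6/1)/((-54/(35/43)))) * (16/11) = -26860/114939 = -0.23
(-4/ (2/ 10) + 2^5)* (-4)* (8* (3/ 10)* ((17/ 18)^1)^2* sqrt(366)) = -4624* sqrt(366)/ 45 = -1965.83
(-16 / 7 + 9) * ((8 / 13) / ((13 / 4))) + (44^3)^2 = 8584219293152 / 1183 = 7256313857.27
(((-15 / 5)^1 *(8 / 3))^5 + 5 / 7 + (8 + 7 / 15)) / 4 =-859919 / 105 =-8189.70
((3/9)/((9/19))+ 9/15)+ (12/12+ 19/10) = 227/54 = 4.20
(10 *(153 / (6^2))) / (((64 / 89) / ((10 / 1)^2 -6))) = 355555 / 64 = 5555.55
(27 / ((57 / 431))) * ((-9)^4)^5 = 47159584315681826819079 / 19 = 2482083385035885622056.79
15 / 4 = 3.75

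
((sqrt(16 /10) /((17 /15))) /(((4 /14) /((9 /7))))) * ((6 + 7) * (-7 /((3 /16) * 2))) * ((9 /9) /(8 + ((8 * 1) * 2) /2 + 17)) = -2184 * sqrt(10) /187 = -36.93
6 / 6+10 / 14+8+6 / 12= 143 / 14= 10.21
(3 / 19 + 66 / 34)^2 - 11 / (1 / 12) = -13311744 / 104329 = -127.59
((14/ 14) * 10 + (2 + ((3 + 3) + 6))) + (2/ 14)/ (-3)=503/ 21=23.95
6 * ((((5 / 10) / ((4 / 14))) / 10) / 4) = 21 / 80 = 0.26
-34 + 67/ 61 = -32.90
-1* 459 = -459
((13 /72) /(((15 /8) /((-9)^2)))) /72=13 /120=0.11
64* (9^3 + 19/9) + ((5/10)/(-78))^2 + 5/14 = 7971020207/170352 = 46791.47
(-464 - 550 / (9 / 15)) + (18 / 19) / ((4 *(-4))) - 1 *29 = -642835 / 456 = -1409.73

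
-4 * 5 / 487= -0.04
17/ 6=2.83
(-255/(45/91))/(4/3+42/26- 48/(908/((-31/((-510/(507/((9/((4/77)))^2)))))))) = -20706295554945/118401877501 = -174.88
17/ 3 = 5.67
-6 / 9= -0.67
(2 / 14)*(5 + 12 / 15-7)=-6 / 35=-0.17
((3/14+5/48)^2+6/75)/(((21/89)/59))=2688601267/59270400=45.36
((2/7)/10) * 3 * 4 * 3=36/35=1.03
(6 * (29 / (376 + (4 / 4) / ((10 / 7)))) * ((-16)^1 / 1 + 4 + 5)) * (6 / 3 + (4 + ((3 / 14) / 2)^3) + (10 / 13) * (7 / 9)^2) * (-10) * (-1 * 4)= -836.34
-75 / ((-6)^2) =-2.08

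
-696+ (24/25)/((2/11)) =-17268/25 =-690.72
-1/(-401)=1/401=0.00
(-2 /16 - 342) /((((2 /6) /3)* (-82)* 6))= 8211 /1312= 6.26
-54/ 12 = -9/ 2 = -4.50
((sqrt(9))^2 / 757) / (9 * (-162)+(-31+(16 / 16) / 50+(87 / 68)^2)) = -1040400 / 130156205291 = -0.00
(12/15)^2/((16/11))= 11/25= 0.44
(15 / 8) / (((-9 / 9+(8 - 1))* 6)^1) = 5 / 96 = 0.05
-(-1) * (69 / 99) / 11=23 / 363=0.06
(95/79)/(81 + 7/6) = 570/38947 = 0.01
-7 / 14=-0.50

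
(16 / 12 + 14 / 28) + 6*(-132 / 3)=-1573 / 6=-262.17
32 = 32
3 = 3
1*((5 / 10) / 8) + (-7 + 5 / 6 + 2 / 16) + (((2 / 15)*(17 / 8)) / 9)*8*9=-297 / 80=-3.71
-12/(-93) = 4/31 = 0.13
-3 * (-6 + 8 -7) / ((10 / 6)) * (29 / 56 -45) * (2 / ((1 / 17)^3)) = -110144547 / 28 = -3933733.82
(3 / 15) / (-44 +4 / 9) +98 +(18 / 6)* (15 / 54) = 581113 / 5880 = 98.83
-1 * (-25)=25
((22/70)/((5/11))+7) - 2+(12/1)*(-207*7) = -3041904/175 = -17382.31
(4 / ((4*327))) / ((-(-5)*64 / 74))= 37 / 52320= 0.00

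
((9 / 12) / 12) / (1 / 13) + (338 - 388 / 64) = 1331 / 4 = 332.75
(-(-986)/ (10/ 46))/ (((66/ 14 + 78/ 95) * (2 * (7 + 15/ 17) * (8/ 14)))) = 179462353/ 1973016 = 90.96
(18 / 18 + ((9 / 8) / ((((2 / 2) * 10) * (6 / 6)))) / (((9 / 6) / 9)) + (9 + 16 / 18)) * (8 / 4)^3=4163 / 45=92.51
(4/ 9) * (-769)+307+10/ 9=-101/ 3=-33.67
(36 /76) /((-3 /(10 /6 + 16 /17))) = -7 /17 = -0.41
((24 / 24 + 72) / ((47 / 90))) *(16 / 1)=105120 / 47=2236.60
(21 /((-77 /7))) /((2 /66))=-63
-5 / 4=-1.25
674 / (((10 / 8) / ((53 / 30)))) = 71444 / 75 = 952.59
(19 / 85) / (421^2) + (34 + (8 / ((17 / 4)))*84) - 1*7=2788887154 / 15065485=185.12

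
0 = 0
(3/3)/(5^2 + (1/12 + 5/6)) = 12/311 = 0.04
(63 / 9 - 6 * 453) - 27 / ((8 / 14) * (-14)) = -21661 / 8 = -2707.62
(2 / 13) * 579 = 1158 / 13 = 89.08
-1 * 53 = -53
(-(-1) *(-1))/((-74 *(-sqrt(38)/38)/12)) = -6 *sqrt(38)/37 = -1.00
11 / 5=2.20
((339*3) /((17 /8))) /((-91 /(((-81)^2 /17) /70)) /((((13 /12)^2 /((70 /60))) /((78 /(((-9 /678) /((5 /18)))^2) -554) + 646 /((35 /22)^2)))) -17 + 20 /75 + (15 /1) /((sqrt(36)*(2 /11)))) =-1124189033760 /1304875237005917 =-0.00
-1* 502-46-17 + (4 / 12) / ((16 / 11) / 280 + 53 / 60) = -463557 / 821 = -564.62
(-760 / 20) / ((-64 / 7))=133 / 32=4.16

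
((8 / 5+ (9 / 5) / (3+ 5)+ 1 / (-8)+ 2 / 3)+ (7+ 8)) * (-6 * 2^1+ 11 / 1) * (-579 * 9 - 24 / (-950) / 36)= 1934388077 / 21375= 90497.69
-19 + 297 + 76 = 354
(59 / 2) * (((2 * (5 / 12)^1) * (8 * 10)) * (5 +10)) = 29500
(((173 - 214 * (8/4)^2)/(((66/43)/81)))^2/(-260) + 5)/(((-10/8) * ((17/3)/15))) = 5659107211521/534820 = 10581330.56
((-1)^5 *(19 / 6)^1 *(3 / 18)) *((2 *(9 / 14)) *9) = -6.11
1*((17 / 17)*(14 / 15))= 0.93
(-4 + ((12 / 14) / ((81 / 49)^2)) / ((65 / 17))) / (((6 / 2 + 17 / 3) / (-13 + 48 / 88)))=38151623 / 6776055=5.63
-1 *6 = -6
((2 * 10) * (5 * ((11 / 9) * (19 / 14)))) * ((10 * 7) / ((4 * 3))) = 26125 / 27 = 967.59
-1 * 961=-961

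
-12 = -12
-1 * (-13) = 13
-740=-740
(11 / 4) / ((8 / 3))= 33 / 32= 1.03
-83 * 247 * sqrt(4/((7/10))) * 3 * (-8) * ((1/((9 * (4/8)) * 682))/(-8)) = -41002 * sqrt(70)/7161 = -47.90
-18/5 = -3.60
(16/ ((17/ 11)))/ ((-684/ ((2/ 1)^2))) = -176/ 2907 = -0.06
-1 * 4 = -4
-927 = -927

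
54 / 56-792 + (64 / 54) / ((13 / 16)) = -7759963 / 9828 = -789.58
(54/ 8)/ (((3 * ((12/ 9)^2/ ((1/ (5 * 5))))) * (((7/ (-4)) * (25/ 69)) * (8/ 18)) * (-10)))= 50301/ 2800000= 0.02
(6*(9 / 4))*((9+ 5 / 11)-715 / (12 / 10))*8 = -696618 / 11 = -63328.91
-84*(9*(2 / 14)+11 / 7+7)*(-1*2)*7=11592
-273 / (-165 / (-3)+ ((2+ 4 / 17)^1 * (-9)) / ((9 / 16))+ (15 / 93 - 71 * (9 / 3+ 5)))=20553 / 41302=0.50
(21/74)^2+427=427.08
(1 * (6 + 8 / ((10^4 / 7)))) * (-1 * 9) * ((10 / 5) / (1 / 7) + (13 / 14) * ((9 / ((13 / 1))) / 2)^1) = -27092763 / 35000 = -774.08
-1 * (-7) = 7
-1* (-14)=14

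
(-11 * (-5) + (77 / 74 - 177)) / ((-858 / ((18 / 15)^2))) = 26853 / 132275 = 0.20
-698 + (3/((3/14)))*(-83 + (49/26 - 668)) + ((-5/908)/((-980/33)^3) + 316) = -24151916617228819/2221966073600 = -10869.62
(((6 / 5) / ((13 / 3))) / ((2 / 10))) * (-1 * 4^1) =-72 / 13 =-5.54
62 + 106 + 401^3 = 64481369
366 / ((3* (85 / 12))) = 1464 / 85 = 17.22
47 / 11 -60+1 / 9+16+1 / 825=-98047 / 2475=-39.61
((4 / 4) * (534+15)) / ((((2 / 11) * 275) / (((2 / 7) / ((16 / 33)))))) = 18117 / 2800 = 6.47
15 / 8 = 1.88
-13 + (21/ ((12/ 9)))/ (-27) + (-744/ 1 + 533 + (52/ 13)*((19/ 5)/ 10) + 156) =-20119/ 300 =-67.06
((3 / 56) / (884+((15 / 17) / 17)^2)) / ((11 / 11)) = 250563 / 4134636184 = 0.00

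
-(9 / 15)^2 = -9 / 25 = -0.36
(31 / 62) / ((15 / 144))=24 / 5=4.80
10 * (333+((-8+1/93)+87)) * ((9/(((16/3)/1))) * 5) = 8621325/248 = 34763.41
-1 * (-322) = 322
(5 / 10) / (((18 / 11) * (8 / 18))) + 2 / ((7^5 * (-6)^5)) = 22462555 / 32672808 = 0.69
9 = 9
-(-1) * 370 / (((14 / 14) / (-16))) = -5920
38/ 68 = 19/ 34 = 0.56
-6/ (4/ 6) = -9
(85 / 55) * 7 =10.82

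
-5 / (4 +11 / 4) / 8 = -5 / 54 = -0.09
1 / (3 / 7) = 7 / 3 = 2.33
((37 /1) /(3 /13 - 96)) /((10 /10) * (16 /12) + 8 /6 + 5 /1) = -481 /9545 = -0.05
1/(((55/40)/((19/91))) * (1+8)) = 152/9009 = 0.02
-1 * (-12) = 12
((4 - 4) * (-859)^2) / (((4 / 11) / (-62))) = 0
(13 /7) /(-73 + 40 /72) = -117 /4564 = -0.03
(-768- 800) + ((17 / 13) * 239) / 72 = -1463585 / 936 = -1563.66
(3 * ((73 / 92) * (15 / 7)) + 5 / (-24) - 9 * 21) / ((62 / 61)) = -181.14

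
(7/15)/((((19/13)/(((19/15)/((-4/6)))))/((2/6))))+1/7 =-187/3150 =-0.06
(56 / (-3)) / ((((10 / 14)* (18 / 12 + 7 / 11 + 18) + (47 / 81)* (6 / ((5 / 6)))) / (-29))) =3751440 / 128627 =29.17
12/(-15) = -4/5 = -0.80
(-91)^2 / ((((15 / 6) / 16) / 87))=23054304 / 5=4610860.80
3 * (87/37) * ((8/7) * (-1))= -2088/259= -8.06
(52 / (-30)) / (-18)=13 / 135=0.10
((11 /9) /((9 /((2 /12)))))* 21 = 77 /162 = 0.48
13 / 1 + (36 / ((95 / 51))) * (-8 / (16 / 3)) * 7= -18043 / 95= -189.93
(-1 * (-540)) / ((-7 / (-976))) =527040 / 7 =75291.43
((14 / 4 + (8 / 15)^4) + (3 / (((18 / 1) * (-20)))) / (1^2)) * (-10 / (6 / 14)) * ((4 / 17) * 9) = -10128251 / 57375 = -176.53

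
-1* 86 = -86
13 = 13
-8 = -8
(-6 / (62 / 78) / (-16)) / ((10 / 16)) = 117 / 155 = 0.75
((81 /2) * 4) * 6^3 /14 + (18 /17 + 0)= 2500.49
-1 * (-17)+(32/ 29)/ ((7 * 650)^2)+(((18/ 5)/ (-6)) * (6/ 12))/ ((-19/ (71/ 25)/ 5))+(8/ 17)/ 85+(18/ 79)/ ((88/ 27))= 49559789137511203/ 2864784850427500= 17.30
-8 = -8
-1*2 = -2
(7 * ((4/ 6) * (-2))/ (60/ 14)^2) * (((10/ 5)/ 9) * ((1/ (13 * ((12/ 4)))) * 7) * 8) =-38416/ 236925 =-0.16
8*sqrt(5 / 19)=8*sqrt(95) / 19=4.10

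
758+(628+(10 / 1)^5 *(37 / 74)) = 51386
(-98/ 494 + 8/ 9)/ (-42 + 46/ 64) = -49120/ 2936583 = -0.02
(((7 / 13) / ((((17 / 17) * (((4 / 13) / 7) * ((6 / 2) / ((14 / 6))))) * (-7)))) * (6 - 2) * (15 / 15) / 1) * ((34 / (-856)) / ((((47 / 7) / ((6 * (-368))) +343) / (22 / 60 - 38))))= -605654308 / 25526053215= -0.02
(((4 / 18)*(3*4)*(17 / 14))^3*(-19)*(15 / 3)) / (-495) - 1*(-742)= 686268746 / 916839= 748.52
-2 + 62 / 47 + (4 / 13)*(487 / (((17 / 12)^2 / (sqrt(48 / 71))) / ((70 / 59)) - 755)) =-1493630756219048864 / 1698612009911992019 - 1339242831360*sqrt(213) / 36140681061957277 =-0.88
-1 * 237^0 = -1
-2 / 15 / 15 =-2 / 225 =-0.01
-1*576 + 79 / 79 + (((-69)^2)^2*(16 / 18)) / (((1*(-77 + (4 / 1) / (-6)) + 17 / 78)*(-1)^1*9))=171147209 / 6041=28330.94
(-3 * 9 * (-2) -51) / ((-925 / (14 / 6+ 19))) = -64 / 925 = -0.07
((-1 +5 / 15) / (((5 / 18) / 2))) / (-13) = 24 / 65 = 0.37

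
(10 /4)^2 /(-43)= -25 /172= -0.15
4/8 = 1/2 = 0.50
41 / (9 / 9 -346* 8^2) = -41 / 22143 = -0.00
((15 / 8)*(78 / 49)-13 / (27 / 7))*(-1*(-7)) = -2041 / 756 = -2.70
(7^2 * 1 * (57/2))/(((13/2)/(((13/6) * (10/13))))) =4655/13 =358.08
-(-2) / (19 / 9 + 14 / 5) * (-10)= -900 / 221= -4.07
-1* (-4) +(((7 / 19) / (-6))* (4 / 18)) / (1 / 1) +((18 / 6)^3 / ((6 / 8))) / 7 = 32783 / 3591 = 9.13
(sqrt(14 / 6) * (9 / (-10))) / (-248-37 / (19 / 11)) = 57 * sqrt(21) / 51190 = 0.01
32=32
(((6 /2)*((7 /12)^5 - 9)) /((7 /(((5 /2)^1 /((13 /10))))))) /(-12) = 55567025 /90574848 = 0.61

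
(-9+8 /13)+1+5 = -31 /13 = -2.38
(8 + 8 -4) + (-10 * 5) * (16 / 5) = -148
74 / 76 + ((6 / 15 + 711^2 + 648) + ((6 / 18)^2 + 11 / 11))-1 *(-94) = 865713979 / 1710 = 506265.48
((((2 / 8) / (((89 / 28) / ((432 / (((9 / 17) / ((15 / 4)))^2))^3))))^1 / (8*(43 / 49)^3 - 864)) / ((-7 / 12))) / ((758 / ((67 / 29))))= 4874033.43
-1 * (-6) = 6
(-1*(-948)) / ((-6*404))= -79 / 202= -0.39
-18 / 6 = -3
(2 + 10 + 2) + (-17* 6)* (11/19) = -856/19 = -45.05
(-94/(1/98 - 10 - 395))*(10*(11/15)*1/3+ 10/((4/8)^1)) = 5.21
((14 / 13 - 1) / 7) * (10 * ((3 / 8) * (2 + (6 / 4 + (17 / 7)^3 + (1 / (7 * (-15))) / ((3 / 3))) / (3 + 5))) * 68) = 5565239 / 499408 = 11.14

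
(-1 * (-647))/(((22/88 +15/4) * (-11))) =-647/44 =-14.70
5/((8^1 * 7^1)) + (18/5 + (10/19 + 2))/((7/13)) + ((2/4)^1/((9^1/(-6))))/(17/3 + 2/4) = 2246471/196840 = 11.41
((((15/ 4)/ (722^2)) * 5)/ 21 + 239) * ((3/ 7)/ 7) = 10465297659/ 715201648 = 14.63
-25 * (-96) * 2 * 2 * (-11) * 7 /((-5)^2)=-29568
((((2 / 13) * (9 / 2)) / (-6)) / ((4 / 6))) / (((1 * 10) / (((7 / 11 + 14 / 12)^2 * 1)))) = -14161 / 251680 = -0.06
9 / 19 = 0.47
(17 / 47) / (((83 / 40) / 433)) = 294440 / 3901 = 75.48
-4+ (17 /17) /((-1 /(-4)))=0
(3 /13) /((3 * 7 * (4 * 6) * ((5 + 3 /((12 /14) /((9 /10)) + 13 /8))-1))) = 433 /4883424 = 0.00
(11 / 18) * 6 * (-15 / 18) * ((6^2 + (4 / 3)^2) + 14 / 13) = -125015 / 1053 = -118.72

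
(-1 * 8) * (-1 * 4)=32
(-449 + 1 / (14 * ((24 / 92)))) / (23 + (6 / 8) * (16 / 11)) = -18.63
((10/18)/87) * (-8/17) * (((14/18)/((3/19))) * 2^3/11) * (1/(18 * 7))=-3040/35580303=-0.00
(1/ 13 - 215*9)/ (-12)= 12577/ 78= 161.24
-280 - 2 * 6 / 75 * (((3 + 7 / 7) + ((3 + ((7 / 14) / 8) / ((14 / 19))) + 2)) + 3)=-394707 / 1400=-281.93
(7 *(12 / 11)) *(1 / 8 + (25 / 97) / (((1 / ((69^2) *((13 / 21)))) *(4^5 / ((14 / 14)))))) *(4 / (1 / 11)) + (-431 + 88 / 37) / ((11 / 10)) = -248645893 / 2526656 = -98.41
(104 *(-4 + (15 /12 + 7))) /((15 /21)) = 618.80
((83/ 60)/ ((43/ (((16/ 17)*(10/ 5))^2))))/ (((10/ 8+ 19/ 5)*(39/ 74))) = 6289408/ 146849859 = 0.04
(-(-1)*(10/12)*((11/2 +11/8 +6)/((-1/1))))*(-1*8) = 515/6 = 85.83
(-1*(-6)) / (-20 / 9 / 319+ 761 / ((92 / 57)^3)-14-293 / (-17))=228032551296 / 7001155900231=0.03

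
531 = 531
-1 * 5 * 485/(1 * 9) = -2425/9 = -269.44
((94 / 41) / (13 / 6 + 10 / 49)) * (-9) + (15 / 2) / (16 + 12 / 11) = -88805019 / 10744952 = -8.26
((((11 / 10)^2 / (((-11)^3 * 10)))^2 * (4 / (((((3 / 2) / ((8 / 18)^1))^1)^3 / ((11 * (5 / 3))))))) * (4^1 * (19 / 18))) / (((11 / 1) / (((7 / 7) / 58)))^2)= 304 / 1858998886284375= 0.00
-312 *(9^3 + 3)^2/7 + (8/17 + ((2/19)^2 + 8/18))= -9233691743440/386631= -23882440.22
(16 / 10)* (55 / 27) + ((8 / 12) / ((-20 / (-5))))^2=355 / 108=3.29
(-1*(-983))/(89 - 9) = 983/80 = 12.29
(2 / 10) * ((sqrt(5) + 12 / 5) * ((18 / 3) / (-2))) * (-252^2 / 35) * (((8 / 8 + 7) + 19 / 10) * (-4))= -64665216 / 625 - 5388768 * sqrt(5) / 125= -199861.56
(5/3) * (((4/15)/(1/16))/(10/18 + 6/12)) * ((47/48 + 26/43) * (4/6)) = 52304/7353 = 7.11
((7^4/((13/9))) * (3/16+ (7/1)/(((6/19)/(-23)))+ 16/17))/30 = -76666331/2720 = -28186.15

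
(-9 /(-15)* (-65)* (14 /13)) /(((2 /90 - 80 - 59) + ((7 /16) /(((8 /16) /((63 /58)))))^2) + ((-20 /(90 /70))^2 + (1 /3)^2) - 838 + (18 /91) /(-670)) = 22328341701120 /390208150676971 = 0.06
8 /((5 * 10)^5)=1 /39062500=0.00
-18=-18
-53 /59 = -0.90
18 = 18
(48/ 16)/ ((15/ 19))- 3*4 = -41/ 5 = -8.20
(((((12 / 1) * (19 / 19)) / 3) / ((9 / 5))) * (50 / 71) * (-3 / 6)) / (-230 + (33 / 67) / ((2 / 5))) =0.00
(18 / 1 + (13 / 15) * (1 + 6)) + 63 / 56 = 3023 / 120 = 25.19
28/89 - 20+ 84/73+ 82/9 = -551026/58473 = -9.42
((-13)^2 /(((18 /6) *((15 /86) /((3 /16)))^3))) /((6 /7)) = 94056781 /1152000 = 81.65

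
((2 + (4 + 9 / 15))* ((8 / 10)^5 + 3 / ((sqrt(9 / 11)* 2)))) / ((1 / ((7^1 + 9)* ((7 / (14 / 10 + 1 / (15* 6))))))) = 68124672 / 396875 + 33264* sqrt(11) / 127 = 1040.35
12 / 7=1.71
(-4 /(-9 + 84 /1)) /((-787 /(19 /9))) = 76 /531225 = 0.00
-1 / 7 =-0.14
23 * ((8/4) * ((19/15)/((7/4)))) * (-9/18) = -1748/105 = -16.65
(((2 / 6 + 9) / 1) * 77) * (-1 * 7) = -15092 / 3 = -5030.67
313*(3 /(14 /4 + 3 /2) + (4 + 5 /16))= 123009 /80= 1537.61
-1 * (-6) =6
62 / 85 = 0.73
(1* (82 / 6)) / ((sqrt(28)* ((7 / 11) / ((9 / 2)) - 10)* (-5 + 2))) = 451* sqrt(7) / 13664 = 0.09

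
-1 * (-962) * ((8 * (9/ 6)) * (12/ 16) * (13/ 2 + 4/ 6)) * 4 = 248196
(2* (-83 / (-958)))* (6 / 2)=249 / 479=0.52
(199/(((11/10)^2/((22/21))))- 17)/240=35873/55440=0.65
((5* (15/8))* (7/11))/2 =525/176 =2.98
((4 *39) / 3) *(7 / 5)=364 / 5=72.80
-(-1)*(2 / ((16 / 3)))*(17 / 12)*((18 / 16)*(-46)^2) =80937 / 64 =1264.64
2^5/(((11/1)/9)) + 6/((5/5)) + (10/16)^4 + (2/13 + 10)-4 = 22543647/585728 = 38.49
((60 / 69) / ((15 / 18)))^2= 1.09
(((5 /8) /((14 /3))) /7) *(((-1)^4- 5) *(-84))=45 /7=6.43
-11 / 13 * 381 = -4191 / 13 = -322.38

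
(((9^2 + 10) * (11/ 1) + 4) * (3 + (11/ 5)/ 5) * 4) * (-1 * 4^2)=-1106304/ 5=-221260.80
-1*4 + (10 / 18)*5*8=164 / 9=18.22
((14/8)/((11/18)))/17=63/374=0.17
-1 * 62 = -62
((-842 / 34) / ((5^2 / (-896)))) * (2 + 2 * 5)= 4526592 / 425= 10650.80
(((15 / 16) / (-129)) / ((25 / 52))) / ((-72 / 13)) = 169 / 61920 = 0.00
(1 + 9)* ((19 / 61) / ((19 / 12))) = 120 / 61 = 1.97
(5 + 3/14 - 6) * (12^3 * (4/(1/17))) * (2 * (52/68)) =-988416/7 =-141202.29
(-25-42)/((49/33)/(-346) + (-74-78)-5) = 765006/1792675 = 0.43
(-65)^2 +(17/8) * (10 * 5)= 17325/4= 4331.25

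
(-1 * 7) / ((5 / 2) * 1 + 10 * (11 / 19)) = -38 / 45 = -0.84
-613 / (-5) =122.60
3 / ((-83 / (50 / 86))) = -75 / 3569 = -0.02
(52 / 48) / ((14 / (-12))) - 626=-8777 / 14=-626.93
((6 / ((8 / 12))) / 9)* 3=3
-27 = -27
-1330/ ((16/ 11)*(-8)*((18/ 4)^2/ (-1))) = -7315/ 1296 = -5.64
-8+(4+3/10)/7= -517/70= -7.39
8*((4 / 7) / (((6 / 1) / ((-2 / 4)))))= -8 / 21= -0.38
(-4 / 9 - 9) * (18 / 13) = -170 / 13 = -13.08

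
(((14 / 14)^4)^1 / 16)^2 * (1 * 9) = 9 / 256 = 0.04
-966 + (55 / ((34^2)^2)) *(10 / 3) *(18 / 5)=-322724979 / 334084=-966.00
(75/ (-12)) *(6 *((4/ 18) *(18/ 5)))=-30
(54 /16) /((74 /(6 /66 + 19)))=2835 /3256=0.87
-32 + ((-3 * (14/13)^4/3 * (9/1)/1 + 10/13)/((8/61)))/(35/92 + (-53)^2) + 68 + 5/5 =272905457030/7381961743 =36.97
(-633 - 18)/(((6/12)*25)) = -1302/25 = -52.08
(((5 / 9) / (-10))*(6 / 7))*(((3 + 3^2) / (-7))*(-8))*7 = -32 / 7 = -4.57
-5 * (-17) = 85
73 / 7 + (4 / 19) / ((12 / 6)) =1401 / 133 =10.53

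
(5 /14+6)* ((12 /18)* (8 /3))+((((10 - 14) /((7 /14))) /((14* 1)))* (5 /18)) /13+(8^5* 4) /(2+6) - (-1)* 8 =4478098 /273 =16403.29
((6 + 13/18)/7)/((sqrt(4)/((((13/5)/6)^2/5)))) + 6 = 6824449/1134000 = 6.02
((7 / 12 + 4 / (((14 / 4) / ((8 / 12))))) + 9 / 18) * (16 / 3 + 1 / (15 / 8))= 10.83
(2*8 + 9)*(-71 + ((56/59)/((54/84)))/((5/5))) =-922925/531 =-1738.09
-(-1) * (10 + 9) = 19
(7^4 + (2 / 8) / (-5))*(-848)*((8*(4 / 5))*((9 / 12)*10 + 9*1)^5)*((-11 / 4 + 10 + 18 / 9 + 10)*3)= -23007565149665481 / 25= -920302605986619.24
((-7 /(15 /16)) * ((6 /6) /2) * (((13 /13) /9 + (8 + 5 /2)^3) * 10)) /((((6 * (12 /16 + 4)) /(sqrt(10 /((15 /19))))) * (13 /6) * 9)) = -4667992 * sqrt(114) /180063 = -276.79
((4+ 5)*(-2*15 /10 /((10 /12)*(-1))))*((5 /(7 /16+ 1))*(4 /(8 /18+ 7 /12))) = 373248 /851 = 438.60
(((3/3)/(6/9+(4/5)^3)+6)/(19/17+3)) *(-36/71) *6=-5.06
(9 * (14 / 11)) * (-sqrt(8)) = -252 * sqrt(2) / 11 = -32.40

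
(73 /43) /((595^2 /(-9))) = -657 /15223075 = -0.00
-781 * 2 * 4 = -6248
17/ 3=5.67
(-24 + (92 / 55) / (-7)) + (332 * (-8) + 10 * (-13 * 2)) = -1131992 / 385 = -2940.24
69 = 69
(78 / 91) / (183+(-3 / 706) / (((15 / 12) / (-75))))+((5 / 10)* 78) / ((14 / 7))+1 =6189993 / 301882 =20.50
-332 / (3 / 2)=-664 / 3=-221.33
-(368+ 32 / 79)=-29104 / 79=-368.41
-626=-626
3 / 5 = 0.60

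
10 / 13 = 0.77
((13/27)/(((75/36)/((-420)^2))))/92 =10192/23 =443.13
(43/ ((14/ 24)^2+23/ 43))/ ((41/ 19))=5058864/ 222179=22.77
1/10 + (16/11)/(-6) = -47/330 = -0.14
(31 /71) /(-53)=-31 /3763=-0.01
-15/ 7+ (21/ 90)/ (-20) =-9049/ 4200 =-2.15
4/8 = 1/2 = 0.50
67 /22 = 3.05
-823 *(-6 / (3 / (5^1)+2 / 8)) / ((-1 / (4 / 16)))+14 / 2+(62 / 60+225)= -1219.32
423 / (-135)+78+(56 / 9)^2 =113.58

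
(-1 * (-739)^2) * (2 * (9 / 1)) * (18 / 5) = -176943204 / 5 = -35388640.80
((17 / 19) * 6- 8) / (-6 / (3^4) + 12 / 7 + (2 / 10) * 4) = -23625 / 21907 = -1.08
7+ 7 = 14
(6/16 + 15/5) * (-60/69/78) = -45/1196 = -0.04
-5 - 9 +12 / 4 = -11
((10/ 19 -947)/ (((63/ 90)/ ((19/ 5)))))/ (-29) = 5138/ 29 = 177.17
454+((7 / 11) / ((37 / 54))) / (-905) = 454.00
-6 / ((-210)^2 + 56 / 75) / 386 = -225 / 638358308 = -0.00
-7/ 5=-1.40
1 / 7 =0.14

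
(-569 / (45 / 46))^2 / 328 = 171269569 / 166050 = 1031.43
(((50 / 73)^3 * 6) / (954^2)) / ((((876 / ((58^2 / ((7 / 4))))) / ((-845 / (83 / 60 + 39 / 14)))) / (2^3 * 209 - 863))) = -2874559025000000 / 3771317444077413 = -0.76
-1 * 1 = -1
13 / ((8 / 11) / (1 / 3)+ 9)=143 / 123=1.16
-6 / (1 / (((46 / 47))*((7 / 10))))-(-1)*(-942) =-222336 / 235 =-946.11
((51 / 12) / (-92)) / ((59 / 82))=-697 / 10856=-0.06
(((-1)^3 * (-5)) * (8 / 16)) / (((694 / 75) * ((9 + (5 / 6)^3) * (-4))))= -0.01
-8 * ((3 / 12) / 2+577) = -4617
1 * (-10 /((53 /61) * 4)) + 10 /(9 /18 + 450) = -5145 /1802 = -2.86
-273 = -273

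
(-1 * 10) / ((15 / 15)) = -10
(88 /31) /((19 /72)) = 10.76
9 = 9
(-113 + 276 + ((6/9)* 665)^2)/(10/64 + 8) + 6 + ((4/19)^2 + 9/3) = 20458949069/847989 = 24126.43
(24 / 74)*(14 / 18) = 28 / 111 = 0.25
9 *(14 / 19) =126 / 19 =6.63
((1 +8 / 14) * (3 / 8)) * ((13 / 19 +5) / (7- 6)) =891 / 266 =3.35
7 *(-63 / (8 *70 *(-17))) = 63 / 1360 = 0.05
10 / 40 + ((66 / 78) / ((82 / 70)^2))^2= 1203856109 / 1910214436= 0.63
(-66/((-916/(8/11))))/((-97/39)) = -468/22213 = -0.02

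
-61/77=-0.79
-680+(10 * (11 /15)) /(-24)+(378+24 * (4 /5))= -50959 /180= -283.11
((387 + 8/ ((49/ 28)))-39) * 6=14808/ 7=2115.43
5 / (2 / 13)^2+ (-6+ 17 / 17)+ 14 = 881 / 4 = 220.25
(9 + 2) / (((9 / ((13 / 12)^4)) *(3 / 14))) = 2199197 / 279936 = 7.86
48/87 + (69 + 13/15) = 30632/435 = 70.42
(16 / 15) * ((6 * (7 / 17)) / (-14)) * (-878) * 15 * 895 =37718880 / 17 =2218757.65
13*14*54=9828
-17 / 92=-0.18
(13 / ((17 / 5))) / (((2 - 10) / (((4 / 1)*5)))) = -325 / 34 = -9.56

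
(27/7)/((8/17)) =8.20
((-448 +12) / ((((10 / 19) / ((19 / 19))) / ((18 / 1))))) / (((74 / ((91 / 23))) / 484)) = -1641872232 / 4255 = -385868.91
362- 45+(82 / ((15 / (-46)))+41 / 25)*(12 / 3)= -51173 / 75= -682.31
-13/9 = -1.44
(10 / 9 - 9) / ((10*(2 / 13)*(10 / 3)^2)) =-923 / 2000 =-0.46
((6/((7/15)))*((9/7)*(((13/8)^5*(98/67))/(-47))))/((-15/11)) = 110274021/25796608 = 4.27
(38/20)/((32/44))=209/80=2.61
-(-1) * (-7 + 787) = 780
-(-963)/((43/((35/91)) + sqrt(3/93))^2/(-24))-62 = -166425766767182/2606548899361 + 2781304500 * sqrt(31)/2606548899361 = -63.84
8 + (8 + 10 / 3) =58 / 3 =19.33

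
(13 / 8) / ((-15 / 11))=-143 / 120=-1.19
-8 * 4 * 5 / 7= -160 / 7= -22.86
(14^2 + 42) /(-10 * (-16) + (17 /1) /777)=1.49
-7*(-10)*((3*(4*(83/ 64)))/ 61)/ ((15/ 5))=2905/ 488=5.95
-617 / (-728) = 617 / 728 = 0.85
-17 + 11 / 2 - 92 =-207 / 2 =-103.50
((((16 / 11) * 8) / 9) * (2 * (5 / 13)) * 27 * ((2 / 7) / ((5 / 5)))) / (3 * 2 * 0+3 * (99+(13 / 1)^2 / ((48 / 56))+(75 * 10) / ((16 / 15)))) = 61440 / 24006983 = 0.00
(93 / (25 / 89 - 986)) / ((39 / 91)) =-19313 / 87729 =-0.22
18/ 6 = 3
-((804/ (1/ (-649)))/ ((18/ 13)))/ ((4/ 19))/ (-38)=-565279/ 12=-47106.58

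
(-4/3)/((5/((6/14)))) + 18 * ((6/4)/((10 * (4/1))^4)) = -2047811/17920000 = -0.11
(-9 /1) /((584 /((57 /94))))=-513 /54896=-0.01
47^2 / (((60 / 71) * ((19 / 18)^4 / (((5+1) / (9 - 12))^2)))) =5488110288 / 651605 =8422.45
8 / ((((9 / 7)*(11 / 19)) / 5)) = 5320 / 99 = 53.74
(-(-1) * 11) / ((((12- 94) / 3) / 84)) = -1386 / 41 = -33.80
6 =6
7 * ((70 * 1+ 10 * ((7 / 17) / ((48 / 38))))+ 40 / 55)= 1162189 / 2244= 517.91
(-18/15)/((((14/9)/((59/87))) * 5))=-531/5075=-0.10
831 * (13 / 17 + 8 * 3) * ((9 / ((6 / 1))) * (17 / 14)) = 1049553 / 28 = 37484.04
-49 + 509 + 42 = 502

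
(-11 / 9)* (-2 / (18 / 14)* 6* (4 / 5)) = 1232 / 135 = 9.13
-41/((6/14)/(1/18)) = -287/54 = -5.31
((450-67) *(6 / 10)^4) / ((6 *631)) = 0.01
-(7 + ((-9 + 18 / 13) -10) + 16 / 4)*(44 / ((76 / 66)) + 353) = 639238 / 247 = 2588.01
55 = 55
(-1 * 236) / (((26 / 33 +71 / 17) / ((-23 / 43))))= 3045108 / 119755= 25.43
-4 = -4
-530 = -530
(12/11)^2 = 144/121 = 1.19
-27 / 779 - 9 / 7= -7200 / 5453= -1.32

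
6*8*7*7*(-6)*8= -112896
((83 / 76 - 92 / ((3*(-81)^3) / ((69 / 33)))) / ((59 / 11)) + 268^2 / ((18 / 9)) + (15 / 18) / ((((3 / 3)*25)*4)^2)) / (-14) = -256734345224244361 / 100085220648000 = -2565.16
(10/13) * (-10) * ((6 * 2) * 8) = -9600/13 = -738.46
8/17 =0.47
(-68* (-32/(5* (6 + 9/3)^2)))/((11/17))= 36992/4455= 8.30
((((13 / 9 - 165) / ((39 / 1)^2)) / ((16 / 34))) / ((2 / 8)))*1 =-12512 / 13689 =-0.91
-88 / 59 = -1.49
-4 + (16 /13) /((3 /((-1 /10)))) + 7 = 577 /195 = 2.96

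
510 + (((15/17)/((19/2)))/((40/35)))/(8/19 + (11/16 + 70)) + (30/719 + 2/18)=1213157037131/2378021319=510.15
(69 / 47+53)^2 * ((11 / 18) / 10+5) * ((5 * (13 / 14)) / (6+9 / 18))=1492582400 / 139167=10725.12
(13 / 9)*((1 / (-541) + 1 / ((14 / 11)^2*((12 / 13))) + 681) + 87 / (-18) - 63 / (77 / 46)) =38768969837 / 41990256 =923.28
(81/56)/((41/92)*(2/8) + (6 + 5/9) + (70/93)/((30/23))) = 1039554/5206313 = 0.20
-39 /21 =-13 /7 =-1.86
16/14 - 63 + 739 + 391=7477/7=1068.14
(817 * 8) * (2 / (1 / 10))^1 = 130720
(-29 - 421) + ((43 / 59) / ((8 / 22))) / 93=-9876127 / 21948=-449.98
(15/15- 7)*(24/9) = -16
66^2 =4356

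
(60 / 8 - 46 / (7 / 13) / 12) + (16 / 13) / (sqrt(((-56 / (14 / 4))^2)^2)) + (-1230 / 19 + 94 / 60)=-26053021 / 414960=-62.78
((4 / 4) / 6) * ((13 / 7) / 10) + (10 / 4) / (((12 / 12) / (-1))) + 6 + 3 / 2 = 2113 / 420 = 5.03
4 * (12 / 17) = 48 / 17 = 2.82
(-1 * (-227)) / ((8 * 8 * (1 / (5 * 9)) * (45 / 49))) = 11123 / 64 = 173.80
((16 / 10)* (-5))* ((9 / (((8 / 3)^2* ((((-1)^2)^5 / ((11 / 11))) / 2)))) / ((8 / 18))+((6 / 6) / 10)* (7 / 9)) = -33253 / 720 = -46.18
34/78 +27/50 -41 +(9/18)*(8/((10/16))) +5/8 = -257393/7800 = -33.00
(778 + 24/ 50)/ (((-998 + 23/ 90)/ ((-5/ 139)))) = 350316/ 12481783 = 0.03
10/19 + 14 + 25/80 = 4511/304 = 14.84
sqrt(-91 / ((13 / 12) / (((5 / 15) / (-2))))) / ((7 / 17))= 17 * sqrt(14) / 7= 9.09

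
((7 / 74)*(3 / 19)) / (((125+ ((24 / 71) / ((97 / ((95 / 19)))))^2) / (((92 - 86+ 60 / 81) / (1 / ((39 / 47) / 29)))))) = 56110599727 / 2434700973252525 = 0.00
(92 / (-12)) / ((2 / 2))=-23 / 3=-7.67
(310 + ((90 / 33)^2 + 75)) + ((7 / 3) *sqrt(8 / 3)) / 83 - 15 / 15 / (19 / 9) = 14 *sqrt(6) / 747 + 901126 / 2299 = 392.01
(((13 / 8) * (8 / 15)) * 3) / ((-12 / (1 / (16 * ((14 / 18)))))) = -0.02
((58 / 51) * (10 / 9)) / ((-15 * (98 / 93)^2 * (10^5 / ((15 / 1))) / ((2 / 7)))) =-0.00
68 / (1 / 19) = 1292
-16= -16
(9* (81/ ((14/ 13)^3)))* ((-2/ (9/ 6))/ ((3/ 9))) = -1601613/ 686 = -2334.71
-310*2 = -620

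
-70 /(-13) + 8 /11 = 874 /143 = 6.11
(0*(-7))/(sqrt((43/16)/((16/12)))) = 0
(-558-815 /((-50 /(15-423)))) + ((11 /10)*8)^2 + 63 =-176699 /25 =-7067.96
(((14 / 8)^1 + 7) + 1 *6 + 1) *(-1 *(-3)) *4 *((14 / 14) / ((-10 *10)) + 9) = 169911 / 100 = 1699.11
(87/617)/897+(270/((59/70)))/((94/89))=155159507567/511571359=303.30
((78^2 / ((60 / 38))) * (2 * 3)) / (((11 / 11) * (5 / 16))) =1849536 / 25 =73981.44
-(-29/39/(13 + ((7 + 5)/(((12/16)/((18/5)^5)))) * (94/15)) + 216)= -7981794715651/36952755411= -216.00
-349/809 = -0.43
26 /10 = 13 /5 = 2.60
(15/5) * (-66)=-198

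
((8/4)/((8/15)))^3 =3375/64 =52.73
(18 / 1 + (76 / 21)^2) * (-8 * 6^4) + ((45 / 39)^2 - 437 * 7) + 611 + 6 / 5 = -13451010789 / 41405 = -324864.41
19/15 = 1.27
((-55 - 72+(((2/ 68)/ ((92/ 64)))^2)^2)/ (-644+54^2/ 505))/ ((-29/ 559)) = -837941955474805545/ 218459393146437376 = -3.84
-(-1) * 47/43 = 47/43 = 1.09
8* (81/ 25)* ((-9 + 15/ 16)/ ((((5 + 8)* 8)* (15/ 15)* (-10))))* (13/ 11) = 10449/ 44000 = 0.24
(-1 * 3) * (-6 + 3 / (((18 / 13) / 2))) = 5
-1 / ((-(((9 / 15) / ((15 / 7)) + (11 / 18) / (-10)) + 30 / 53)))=47700 / 37441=1.27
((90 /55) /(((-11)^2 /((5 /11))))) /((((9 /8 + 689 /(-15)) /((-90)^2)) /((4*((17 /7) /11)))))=-5948640000 /6061798589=-0.98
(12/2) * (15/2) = 45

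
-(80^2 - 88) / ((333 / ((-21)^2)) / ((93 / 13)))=-28763784 / 481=-59799.97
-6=-6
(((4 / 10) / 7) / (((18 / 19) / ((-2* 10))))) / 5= -76 / 315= -0.24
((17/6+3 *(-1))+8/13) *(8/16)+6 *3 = 18.22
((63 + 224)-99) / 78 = 94 / 39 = 2.41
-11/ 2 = -5.50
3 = 3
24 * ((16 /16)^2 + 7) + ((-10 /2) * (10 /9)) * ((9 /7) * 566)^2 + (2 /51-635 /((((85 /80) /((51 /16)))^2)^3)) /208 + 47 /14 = -117715898539 /39984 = -2944075.09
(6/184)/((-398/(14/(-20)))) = 21/366160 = 0.00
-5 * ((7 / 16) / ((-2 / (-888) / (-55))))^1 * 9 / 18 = 213675 / 8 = 26709.38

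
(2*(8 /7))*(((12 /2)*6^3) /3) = 6912 /7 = 987.43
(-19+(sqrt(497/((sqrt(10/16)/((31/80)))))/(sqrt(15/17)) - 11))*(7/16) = -5.86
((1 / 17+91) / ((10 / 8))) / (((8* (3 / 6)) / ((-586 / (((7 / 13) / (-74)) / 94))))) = 82029770784 / 595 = 137865160.98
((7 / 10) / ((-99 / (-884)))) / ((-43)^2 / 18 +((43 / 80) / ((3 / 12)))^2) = 247520 / 4250851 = 0.06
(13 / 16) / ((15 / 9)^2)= 117 / 400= 0.29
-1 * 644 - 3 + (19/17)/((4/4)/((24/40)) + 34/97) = -6450884/9979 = -646.45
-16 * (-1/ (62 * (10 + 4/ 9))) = 36/ 1457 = 0.02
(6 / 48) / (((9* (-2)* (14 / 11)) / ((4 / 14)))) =-11 / 7056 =-0.00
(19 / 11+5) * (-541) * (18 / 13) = -720612 / 143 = -5039.24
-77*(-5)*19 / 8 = 7315 / 8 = 914.38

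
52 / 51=1.02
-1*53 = -53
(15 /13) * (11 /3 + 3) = 100 /13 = 7.69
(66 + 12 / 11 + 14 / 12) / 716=0.10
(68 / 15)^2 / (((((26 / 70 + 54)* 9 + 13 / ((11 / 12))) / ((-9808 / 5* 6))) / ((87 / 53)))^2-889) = -8871890587298185216 / 383779965142061888375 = -0.02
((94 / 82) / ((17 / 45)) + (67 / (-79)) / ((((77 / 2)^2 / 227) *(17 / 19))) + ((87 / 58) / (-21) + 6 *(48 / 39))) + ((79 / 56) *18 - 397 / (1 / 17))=-113969197628399 / 16976363404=-6713.40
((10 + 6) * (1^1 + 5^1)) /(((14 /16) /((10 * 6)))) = 46080 /7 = 6582.86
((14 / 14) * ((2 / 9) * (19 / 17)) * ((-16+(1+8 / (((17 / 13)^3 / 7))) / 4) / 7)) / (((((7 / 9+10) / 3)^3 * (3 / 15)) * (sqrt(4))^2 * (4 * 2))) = -5535067365 / 4878551144512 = -0.00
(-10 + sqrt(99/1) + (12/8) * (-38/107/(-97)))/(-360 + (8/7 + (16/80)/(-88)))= 319497640/11471773773-3080 * sqrt(11)/368429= 0.00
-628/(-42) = 314/21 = 14.95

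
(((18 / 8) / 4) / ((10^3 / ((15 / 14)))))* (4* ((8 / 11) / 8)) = 27 / 123200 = 0.00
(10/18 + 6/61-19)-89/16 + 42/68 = -3477989/149328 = -23.29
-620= -620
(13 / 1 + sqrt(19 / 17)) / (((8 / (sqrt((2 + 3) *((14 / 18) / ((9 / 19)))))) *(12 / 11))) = 11 *sqrt(665) *(sqrt(323) + 221) / 14688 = 4.62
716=716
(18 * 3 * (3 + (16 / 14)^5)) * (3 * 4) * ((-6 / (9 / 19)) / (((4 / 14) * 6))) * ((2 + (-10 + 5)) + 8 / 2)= -56901276 / 2401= -23698.99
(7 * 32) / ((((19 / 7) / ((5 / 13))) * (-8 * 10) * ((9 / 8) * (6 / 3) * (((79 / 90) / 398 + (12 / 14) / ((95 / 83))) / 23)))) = -10921120 / 2022449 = -5.40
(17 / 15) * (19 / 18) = 323 / 270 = 1.20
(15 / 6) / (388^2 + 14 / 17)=85 / 5118524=0.00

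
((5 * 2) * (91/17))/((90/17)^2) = 1547/810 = 1.91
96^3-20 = 884716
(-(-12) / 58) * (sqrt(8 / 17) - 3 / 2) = -9 / 29 + 12 * sqrt(34) / 493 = -0.17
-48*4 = -192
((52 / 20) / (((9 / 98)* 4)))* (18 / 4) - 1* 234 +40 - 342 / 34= -58551 / 340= -172.21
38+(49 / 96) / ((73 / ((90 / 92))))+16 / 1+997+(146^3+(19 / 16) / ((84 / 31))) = 3512572036039 / 1128288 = 3113187.45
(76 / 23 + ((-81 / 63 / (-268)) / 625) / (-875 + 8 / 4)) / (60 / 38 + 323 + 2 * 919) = 164229729563 / 107482557927500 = 0.00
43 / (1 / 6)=258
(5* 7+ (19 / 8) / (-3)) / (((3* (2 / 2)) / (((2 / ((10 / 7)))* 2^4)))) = 255.42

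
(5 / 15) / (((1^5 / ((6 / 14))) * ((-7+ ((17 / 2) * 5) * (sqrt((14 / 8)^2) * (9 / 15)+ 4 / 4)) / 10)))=80 / 4487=0.02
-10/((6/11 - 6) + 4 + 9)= -110/83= -1.33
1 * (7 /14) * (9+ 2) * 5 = 55 /2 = 27.50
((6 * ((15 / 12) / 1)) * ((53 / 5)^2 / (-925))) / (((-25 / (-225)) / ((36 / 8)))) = -682587 / 18500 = -36.90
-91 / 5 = -18.20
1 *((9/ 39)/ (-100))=-3/ 1300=-0.00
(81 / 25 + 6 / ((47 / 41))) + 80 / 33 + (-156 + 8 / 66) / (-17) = 4409359 / 219725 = 20.07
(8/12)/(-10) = -1/15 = -0.07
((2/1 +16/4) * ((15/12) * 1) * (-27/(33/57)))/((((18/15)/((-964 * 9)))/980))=27261076500/11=2478279681.82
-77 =-77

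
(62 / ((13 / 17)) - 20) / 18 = 397 / 117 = 3.39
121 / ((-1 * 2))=-121 / 2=-60.50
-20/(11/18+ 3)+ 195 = 2463/13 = 189.46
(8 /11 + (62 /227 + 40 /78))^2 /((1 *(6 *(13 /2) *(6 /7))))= 76004456654 /1109563496613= 0.07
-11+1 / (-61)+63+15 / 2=7257 / 122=59.48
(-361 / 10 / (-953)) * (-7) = -2527 / 9530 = -0.27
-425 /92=-4.62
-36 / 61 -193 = -11809 / 61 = -193.59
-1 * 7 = -7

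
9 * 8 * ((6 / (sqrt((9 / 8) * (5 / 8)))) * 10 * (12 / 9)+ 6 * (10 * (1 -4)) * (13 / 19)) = -168480 / 19+ 3072 * sqrt(5) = -1998.17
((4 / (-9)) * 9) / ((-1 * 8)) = 1 / 2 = 0.50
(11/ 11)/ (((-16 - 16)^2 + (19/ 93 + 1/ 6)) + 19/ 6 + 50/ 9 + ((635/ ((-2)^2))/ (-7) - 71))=7812/ 7338707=0.00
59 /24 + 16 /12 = 3.79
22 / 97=0.23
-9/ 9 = -1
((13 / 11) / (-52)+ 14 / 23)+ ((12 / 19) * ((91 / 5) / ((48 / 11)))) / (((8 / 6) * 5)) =1886459 / 1922800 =0.98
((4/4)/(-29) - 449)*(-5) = 2245.17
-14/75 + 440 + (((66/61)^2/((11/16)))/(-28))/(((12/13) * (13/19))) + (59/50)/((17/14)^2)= 9948092128/22582749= 440.52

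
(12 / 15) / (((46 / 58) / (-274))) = -276.38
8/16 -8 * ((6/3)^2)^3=-1023/2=-511.50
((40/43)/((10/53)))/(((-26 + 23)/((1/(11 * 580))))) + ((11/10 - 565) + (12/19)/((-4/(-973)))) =-641552723/1563738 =-410.27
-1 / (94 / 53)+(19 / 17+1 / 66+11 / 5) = 365047 / 131835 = 2.77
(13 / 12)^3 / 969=2197 / 1674432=0.00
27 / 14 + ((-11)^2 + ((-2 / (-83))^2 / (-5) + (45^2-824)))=638438019 / 482230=1323.93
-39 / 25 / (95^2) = -39 / 225625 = -0.00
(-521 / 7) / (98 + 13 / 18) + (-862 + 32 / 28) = -10717580 / 12439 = -861.61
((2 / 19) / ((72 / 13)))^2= 169 / 467856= 0.00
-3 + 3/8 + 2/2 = -13/8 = -1.62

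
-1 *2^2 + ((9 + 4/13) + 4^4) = 261.31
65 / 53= 1.23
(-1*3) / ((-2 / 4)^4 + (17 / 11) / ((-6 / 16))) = 1584 / 2143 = 0.74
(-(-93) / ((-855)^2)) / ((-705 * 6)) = -31 / 1030745250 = -0.00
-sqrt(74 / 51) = -sqrt(3774) / 51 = -1.20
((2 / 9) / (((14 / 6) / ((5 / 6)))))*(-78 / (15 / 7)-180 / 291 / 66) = -64748 / 22407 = -2.89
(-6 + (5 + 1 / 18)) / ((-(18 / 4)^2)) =34 / 729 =0.05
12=12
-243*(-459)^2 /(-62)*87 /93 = 1484669007 /1922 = 772460.46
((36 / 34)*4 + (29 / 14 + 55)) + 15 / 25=73669 / 1190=61.91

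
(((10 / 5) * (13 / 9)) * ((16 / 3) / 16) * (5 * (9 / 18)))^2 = 4225 / 729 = 5.80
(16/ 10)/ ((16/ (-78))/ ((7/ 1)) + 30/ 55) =12012/ 3875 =3.10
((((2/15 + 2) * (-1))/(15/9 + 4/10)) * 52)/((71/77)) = -128128/2201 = -58.21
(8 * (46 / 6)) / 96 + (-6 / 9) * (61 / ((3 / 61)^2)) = -1815779 / 108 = -16812.77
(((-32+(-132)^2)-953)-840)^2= 243328801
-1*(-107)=107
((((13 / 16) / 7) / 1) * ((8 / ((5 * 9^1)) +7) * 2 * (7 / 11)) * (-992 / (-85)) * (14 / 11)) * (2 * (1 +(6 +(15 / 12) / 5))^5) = 1099377075251 / 1742400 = 630955.62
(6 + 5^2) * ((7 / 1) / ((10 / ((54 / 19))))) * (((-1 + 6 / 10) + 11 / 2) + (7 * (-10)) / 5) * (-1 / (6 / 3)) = 521451 / 1900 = 274.45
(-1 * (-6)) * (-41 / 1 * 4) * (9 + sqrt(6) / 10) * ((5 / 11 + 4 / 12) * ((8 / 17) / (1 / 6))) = -3684096 / 187 - 204672 * sqrt(6) / 935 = -20237.24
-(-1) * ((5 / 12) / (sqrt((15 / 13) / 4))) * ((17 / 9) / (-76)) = -17 * sqrt(195) / 12312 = -0.02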